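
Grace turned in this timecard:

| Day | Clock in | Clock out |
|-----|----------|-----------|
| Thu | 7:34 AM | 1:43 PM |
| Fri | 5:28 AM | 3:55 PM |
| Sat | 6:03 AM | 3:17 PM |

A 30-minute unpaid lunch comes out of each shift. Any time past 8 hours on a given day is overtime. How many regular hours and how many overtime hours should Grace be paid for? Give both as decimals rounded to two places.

Thu: 7:34 AM–1:43 PM = 6 h 9 min; less 30 min break → 5 h 39 min
Fri: 5:28 AM–3:55 PM = 10 h 27 min; less 30 min break → 9 h 57 min
Sat: 6:03 AM–3:17 PM = 9 h 14 min; less 30 min break → 8 h 44 min
Thu reg 5 h 39 min / OT 0 h 0 min; Fri reg 8 h 0 min / OT 1 h 57 min; Sat reg 8 h 0 min / OT 0 h 44 min.
Totals: regular 21 h 39 min, overtime 2 h 41 min.

Regular 21.65 hours, overtime 2.68 hours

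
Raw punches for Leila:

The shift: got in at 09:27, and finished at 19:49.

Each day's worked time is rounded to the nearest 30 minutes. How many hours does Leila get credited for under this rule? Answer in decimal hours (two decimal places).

10.50 hours

The shift: 09:27–19:49 = 10 h 22 min → rounds to 10 h 30 min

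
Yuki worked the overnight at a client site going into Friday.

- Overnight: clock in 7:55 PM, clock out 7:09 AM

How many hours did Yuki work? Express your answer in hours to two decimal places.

Overnight: 7:55 PM → midnight = 4 h 5 min; midnight → 7:09 AM = 7 h 9 min; span 11 h 14 min

11.23 hours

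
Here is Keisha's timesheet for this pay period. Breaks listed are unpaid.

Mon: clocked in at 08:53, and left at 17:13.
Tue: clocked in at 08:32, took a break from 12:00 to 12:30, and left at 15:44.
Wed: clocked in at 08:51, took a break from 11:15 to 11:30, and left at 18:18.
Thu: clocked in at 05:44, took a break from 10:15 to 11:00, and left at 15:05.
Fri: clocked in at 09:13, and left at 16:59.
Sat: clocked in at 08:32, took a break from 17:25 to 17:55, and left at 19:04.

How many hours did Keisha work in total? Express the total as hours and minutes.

50 h 38 min

Mon: 08:53–17:13 = 8 h 20 min
Tue: 08:32–15:44 = 7 h 12 min; less 30 min break → 6 h 42 min
Wed: 08:51–18:18 = 9 h 27 min; less 15 min break → 9 h 12 min
Thu: 05:44–15:05 = 9 h 21 min; less 45 min break → 8 h 36 min
Fri: 09:13–16:59 = 7 h 46 min
Sat: 08:32–19:04 = 10 h 32 min; less 30 min break → 10 h 2 min
Total: 8 h 20 min + 6 h 42 min + 9 h 12 min + 8 h 36 min + 7 h 46 min + 10 h 2 min = 50 h 38 min.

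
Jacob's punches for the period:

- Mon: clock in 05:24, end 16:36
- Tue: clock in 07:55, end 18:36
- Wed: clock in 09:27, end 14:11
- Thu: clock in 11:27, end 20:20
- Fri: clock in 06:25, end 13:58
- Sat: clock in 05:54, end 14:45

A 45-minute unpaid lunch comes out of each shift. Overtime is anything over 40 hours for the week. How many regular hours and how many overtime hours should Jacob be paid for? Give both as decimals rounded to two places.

Regular 40.00 hours, overtime 7.40 hours

Mon: 05:24–16:36 = 11 h 12 min; less 45 min break → 10 h 27 min
Tue: 07:55–18:36 = 10 h 41 min; less 45 min break → 9 h 56 min
Wed: 09:27–14:11 = 4 h 44 min; less 45 min break → 3 h 59 min
Thu: 11:27–20:20 = 8 h 53 min; less 45 min break → 8 h 8 min
Fri: 06:25–13:58 = 7 h 33 min; less 45 min break → 6 h 48 min
Sat: 05:54–14:45 = 8 h 51 min; less 45 min break → 8 h 6 min
Total worked: 47 h 24 min = 47.40 h.
Threshold 40 h → overtime 7 h 24 min, regular 40 h 0 min.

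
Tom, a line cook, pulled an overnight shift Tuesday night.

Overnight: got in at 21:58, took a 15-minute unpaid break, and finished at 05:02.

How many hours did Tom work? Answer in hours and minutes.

Overnight: 21:58 → midnight = 2 h 2 min; midnight → 05:02 = 5 h 2 min; span 7 h 4 min; less 15 min break → 6 h 49 min

6 h 49 min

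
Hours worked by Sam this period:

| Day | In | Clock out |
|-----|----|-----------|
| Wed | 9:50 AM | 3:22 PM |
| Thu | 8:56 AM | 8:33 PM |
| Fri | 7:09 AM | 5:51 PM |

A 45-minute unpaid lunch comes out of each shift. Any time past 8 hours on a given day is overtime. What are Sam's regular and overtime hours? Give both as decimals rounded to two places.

Wed: 9:50 AM–3:22 PM = 5 h 32 min; less 45 min break → 4 h 47 min
Thu: 8:56 AM–8:33 PM = 11 h 37 min; less 45 min break → 10 h 52 min
Fri: 7:09 AM–5:51 PM = 10 h 42 min; less 45 min break → 9 h 57 min
Wed reg 4 h 47 min / OT 0 h 0 min; Thu reg 8 h 0 min / OT 2 h 52 min; Fri reg 8 h 0 min / OT 1 h 57 min.
Totals: regular 20 h 47 min, overtime 4 h 49 min.

Regular 20.78 hours, overtime 4.82 hours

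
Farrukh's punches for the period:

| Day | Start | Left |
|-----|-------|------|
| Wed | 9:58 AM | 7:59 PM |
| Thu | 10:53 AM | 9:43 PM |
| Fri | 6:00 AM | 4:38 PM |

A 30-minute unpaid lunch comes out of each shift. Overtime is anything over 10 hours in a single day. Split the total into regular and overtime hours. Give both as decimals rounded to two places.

Wed: 9:58 AM–7:59 PM = 10 h 1 min; less 30 min break → 9 h 31 min
Thu: 10:53 AM–9:43 PM = 10 h 50 min; less 30 min break → 10 h 20 min
Fri: 6:00 AM–4:38 PM = 10 h 38 min; less 30 min break → 10 h 8 min
Wed reg 9 h 31 min / OT 0 h 0 min; Thu reg 10 h 0 min / OT 0 h 20 min; Fri reg 10 h 0 min / OT 0 h 8 min.
Totals: regular 29 h 31 min, overtime 0 h 28 min.

Regular 29.52 hours, overtime 0.47 hours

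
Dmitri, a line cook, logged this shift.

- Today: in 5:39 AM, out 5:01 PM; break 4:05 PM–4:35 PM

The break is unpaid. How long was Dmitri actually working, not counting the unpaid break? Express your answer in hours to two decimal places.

Today: 5:39 AM–5:01 PM = 11 h 22 min; less 30 min break → 10 h 52 min

10.87 hours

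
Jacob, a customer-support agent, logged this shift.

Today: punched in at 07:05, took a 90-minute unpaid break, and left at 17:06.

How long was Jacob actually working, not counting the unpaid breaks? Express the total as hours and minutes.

8 h 31 min

Today: 07:05–17:06 = 10 h 1 min; less 90 min break → 8 h 31 min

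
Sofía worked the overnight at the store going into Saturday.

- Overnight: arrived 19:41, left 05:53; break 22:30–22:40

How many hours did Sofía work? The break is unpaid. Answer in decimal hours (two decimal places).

10.03 hours

Overnight: 19:41 → midnight = 4 h 19 min; midnight → 05:53 = 5 h 53 min; span 10 h 12 min; less 10 min break → 10 h 2 min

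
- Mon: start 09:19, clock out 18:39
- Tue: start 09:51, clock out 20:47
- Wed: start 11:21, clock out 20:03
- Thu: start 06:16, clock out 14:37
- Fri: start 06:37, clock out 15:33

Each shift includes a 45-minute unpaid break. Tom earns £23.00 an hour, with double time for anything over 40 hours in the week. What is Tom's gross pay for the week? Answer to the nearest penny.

Mon: 09:19–18:39 = 9 h 20 min; less 45 min break → 8 h 35 min
Tue: 09:51–20:47 = 10 h 56 min; less 45 min break → 10 h 11 min
Wed: 11:21–20:03 = 8 h 42 min; less 45 min break → 7 h 57 min
Thu: 06:16–14:37 = 8 h 21 min; less 45 min break → 7 h 36 min
Fri: 06:37–15:33 = 8 h 56 min; less 45 min break → 8 h 11 min
Total worked: 42 h 30 min = 2550 min.
Regular 40 h 0 min = 2400 min at £23.00/h; overtime 2 h 30 min = 150 min at £46.00/h.
Pay = (2400 × £23.00 + 150 × £46.00) ÷ 60 = £1035.00.

£1035.00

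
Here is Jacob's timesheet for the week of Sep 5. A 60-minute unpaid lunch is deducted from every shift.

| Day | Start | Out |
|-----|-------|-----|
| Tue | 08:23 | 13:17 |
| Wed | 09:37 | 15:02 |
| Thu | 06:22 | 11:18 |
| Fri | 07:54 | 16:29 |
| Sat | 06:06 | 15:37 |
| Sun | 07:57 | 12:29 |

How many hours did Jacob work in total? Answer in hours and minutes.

31 h 53 min

Tue: 08:23–13:17 = 4 h 54 min; less 60 min break → 3 h 54 min
Wed: 09:37–15:02 = 5 h 25 min; less 60 min break → 4 h 25 min
Thu: 06:22–11:18 = 4 h 56 min; less 60 min break → 3 h 56 min
Fri: 07:54–16:29 = 8 h 35 min; less 60 min break → 7 h 35 min
Sat: 06:06–15:37 = 9 h 31 min; less 60 min break → 8 h 31 min
Sun: 07:57–12:29 = 4 h 32 min; less 60 min break → 3 h 32 min
Total: 3 h 54 min + 4 h 25 min + 3 h 56 min + 7 h 35 min + 8 h 31 min + 3 h 32 min = 31 h 53 min.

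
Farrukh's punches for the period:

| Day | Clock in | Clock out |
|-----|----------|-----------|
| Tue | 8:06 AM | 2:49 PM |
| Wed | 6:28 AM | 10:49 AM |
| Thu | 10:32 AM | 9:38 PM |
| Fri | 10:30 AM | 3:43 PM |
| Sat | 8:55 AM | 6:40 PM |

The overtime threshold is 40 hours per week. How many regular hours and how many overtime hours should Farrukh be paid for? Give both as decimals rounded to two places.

Tue: 8:06 AM–2:49 PM = 6 h 43 min
Wed: 6:28 AM–10:49 AM = 4 h 21 min
Thu: 10:32 AM–9:38 PM = 11 h 6 min
Fri: 10:30 AM–3:43 PM = 5 h 13 min
Sat: 8:55 AM–6:40 PM = 9 h 45 min
Total worked: 37 h 8 min = 37.13 h.
Threshold 40 h → overtime 0 h 0 min, regular 37 h 8 min.

Regular 37.13 hours, overtime 0.00 hours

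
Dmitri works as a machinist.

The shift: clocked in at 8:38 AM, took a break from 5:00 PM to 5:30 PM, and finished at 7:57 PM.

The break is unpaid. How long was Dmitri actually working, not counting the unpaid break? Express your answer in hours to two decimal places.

10.82 hours

The shift: 8:38 AM–7:57 PM = 11 h 19 min; less 30 min break → 10 h 49 min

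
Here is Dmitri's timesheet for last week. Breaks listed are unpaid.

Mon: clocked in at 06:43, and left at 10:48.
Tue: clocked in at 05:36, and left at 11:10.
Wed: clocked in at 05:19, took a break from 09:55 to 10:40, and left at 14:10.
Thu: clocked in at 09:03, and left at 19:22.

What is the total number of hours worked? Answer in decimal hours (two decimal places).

Mon: 06:43–10:48 = 4 h 5 min
Tue: 05:36–11:10 = 5 h 34 min
Wed: 05:19–14:10 = 8 h 51 min; less 45 min break → 8 h 6 min
Thu: 09:03–19:22 = 10 h 19 min
Total: 4 h 5 min + 5 h 34 min + 8 h 6 min + 10 h 19 min = 28 h 4 min.

28.07 hours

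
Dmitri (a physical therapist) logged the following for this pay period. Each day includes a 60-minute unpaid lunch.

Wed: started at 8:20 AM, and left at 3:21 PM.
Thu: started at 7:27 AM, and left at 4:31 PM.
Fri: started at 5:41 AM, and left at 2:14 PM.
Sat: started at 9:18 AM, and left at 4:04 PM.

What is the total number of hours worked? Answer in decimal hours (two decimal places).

Wed: 8:20 AM–3:21 PM = 7 h 1 min; less 60 min break → 6 h 1 min
Thu: 7:27 AM–4:31 PM = 9 h 4 min; less 60 min break → 8 h 4 min
Fri: 5:41 AM–2:14 PM = 8 h 33 min; less 60 min break → 7 h 33 min
Sat: 9:18 AM–4:04 PM = 6 h 46 min; less 60 min break → 5 h 46 min
Total: 6 h 1 min + 8 h 4 min + 7 h 33 min + 5 h 46 min = 27 h 24 min.

27.40 hours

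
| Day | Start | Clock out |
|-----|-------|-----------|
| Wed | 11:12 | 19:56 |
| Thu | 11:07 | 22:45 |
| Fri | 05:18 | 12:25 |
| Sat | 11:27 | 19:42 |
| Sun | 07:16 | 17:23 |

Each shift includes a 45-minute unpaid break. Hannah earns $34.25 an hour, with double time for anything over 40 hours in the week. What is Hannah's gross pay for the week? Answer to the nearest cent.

$1513.85

Wed: 11:12–19:56 = 8 h 44 min; less 45 min break → 7 h 59 min
Thu: 11:07–22:45 = 11 h 38 min; less 45 min break → 10 h 53 min
Fri: 05:18–12:25 = 7 h 7 min; less 45 min break → 6 h 22 min
Sat: 11:27–19:42 = 8 h 15 min; less 45 min break → 7 h 30 min
Sun: 07:16–17:23 = 10 h 7 min; less 45 min break → 9 h 22 min
Total worked: 42 h 6 min = 2526 min.
Regular 40 h 0 min = 2400 min at $34.25/h; overtime 2 h 6 min = 126 min at $68.50/h.
Pay = (2400 × $34.25 + 126 × $68.50) ÷ 60 = $1513.85.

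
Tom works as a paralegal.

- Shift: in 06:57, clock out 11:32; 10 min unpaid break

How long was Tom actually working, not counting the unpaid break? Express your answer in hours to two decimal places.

4.42 hours

Shift: 06:57–11:32 = 4 h 35 min; less 10 min break → 4 h 25 min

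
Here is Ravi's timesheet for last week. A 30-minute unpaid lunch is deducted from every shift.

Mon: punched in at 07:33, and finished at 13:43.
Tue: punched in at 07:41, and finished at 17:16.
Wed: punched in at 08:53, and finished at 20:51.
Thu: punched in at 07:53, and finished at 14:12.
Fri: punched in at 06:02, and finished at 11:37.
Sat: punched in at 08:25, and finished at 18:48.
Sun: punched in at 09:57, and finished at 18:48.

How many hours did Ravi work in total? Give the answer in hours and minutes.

55 h 21 min

Mon: 07:33–13:43 = 6 h 10 min; less 30 min break → 5 h 40 min
Tue: 07:41–17:16 = 9 h 35 min; less 30 min break → 9 h 5 min
Wed: 08:53–20:51 = 11 h 58 min; less 30 min break → 11 h 28 min
Thu: 07:53–14:12 = 6 h 19 min; less 30 min break → 5 h 49 min
Fri: 06:02–11:37 = 5 h 35 min; less 30 min break → 5 h 5 min
Sat: 08:25–18:48 = 10 h 23 min; less 30 min break → 9 h 53 min
Sun: 09:57–18:48 = 8 h 51 min; less 30 min break → 8 h 21 min
Total: 5 h 40 min + 9 h 5 min + 11 h 28 min + 5 h 49 min + 5 h 5 min + 9 h 53 min + 8 h 21 min = 55 h 21 min.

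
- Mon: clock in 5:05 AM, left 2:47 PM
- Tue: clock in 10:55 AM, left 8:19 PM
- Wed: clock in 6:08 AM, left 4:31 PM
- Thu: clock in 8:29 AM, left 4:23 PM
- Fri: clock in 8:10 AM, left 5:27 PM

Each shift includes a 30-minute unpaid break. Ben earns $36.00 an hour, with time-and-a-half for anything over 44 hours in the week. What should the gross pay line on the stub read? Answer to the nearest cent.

$1593.00

Mon: 5:05 AM–2:47 PM = 9 h 42 min; less 30 min break → 9 h 12 min
Tue: 10:55 AM–8:19 PM = 9 h 24 min; less 30 min break → 8 h 54 min
Wed: 6:08 AM–4:31 PM = 10 h 23 min; less 30 min break → 9 h 53 min
Thu: 8:29 AM–4:23 PM = 7 h 54 min; less 30 min break → 7 h 24 min
Fri: 8:10 AM–5:27 PM = 9 h 17 min; less 30 min break → 8 h 47 min
Total worked: 44 h 10 min = 2650 min.
Regular 44 h 0 min = 2640 min at $36.00/h; overtime 0 h 10 min = 10 min at $54.00/h.
Pay = (2640 × $36.00 + 10 × $54.00) ÷ 60 = $1593.00.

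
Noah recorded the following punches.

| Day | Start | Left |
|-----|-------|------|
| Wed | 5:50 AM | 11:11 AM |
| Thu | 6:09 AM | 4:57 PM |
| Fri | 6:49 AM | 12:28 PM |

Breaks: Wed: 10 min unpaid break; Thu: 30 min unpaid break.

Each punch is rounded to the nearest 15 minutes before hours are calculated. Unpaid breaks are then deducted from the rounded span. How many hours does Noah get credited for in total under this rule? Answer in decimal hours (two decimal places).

Wed: in 5:50 AM→5:45 AM, out 11:11 AM→11:15 AM; 5 h 30 min − 10 min = 5 h 20 min
Thu: in 6:09 AM→6:15 AM, out 4:57 PM→5:00 PM; 10 h 45 min − 30 min = 10 h 15 min
Fri: in 6:49 AM→6:45 AM, out 12:28 PM→12:30 PM; 5 h 45 min
Total credited: 21 h 20 min.

21.33 hours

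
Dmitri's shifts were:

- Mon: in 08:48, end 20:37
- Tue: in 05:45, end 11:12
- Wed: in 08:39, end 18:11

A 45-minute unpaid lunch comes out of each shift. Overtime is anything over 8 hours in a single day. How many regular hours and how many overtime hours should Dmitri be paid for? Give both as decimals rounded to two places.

Mon: 08:48–20:37 = 11 h 49 min; less 45 min break → 11 h 4 min
Tue: 05:45–11:12 = 5 h 27 min; less 45 min break → 4 h 42 min
Wed: 08:39–18:11 = 9 h 32 min; less 45 min break → 8 h 47 min
Mon reg 8 h 0 min / OT 3 h 4 min; Tue reg 4 h 42 min / OT 0 h 0 min; Wed reg 8 h 0 min / OT 0 h 47 min.
Totals: regular 20 h 42 min, overtime 3 h 51 min.

Regular 20.70 hours, overtime 3.85 hours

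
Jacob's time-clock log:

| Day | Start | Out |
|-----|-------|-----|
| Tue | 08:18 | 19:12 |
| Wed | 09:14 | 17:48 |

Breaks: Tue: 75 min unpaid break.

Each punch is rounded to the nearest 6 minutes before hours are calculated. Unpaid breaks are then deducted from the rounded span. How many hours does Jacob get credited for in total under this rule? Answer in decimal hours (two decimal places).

Tue: in 08:18→08:18, out 19:12→19:12; 10 h 54 min − 75 min = 9 h 39 min
Wed: in 09:14→09:12, out 17:48→17:48; 8 h 36 min
Total credited: 18 h 15 min.

18.25 hours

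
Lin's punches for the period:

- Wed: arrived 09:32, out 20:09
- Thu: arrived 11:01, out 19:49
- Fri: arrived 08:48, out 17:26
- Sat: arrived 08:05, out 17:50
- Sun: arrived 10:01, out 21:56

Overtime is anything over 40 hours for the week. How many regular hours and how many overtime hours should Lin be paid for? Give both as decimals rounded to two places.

Regular 40.00 hours, overtime 9.72 hours

Wed: 09:32–20:09 = 10 h 37 min
Thu: 11:01–19:49 = 8 h 48 min
Fri: 08:48–17:26 = 8 h 38 min
Sat: 08:05–17:50 = 9 h 45 min
Sun: 10:01–21:56 = 11 h 55 min
Total worked: 49 h 43 min = 49.72 h.
Threshold 40 h → overtime 9 h 43 min, regular 40 h 0 min.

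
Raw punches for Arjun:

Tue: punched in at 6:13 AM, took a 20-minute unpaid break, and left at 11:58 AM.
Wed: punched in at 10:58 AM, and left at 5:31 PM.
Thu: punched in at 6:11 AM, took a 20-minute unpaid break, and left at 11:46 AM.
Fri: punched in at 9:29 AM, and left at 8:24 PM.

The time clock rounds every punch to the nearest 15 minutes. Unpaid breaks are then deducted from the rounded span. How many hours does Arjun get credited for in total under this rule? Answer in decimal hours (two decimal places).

28.08 hours

Tue: in 6:13 AM→6:15 AM, out 11:58 AM→12:00 PM; 5 h 45 min − 20 min = 5 h 25 min
Wed: in 10:58 AM→11:00 AM, out 5:31 PM→5:30 PM; 6 h 30 min
Thu: in 6:11 AM→6:15 AM, out 11:46 AM→11:45 AM; 5 h 30 min − 20 min = 5 h 10 min
Fri: in 9:29 AM→9:30 AM, out 8:24 PM→8:30 PM; 11 h 0 min
Total credited: 28 h 5 min.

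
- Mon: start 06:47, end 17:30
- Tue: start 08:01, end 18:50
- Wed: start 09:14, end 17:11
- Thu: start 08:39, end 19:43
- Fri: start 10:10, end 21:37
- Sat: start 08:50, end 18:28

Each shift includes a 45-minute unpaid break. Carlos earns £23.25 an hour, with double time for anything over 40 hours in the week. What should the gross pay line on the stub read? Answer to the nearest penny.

£1726.70

Mon: 06:47–17:30 = 10 h 43 min; less 45 min break → 9 h 58 min
Tue: 08:01–18:50 = 10 h 49 min; less 45 min break → 10 h 4 min
Wed: 09:14–17:11 = 7 h 57 min; less 45 min break → 7 h 12 min
Thu: 08:39–19:43 = 11 h 4 min; less 45 min break → 10 h 19 min
Fri: 10:10–21:37 = 11 h 27 min; less 45 min break → 10 h 42 min
Sat: 08:50–18:28 = 9 h 38 min; less 45 min break → 8 h 53 min
Total worked: 57 h 8 min = 3428 min.
Regular 40 h 0 min = 2400 min at £23.25/h; overtime 17 h 8 min = 1028 min at £46.50/h.
Pay = (2400 × £23.25 + 1028 × £46.50) ÷ 60 = £1726.70.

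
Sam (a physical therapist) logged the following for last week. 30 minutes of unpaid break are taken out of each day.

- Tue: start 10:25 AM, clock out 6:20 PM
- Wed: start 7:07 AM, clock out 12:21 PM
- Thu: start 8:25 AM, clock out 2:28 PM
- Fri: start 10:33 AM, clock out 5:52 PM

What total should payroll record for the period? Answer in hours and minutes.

24 h 31 min

Tue: 10:25 AM–6:20 PM = 7 h 55 min; less 30 min break → 7 h 25 min
Wed: 7:07 AM–12:21 PM = 5 h 14 min; less 30 min break → 4 h 44 min
Thu: 8:25 AM–2:28 PM = 6 h 3 min; less 30 min break → 5 h 33 min
Fri: 10:33 AM–5:52 PM = 7 h 19 min; less 30 min break → 6 h 49 min
Total: 7 h 25 min + 4 h 44 min + 5 h 33 min + 6 h 49 min = 24 h 31 min.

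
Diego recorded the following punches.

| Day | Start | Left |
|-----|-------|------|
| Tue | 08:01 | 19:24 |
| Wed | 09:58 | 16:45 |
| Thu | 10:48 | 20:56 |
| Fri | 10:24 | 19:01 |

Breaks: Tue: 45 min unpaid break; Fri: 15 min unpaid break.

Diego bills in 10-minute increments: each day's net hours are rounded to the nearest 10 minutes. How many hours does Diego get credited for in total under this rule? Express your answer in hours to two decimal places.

Tue: 08:01–19:24 = 11 h 23 min − 45 min = 10 h 38 min → rounds to 10 h 40 min
Wed: 09:58–16:45 = 6 h 47 min → rounds to 6 h 50 min
Thu: 10:48–20:56 = 10 h 8 min → rounds to 10 h 10 min
Fri: 10:24–19:01 = 8 h 37 min − 15 min = 8 h 22 min → rounds to 8 h 20 min
Total credited: 36 h 0 min.

36.00 hours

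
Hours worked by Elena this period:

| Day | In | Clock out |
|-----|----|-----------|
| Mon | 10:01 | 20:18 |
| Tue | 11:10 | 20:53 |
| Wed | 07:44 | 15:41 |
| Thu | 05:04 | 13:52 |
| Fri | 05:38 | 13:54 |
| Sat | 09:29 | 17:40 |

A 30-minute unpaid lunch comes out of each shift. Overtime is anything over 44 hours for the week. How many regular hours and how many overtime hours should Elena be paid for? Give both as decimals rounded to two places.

Regular 44.00 hours, overtime 6.20 hours

Mon: 10:01–20:18 = 10 h 17 min; less 30 min break → 9 h 47 min
Tue: 11:10–20:53 = 9 h 43 min; less 30 min break → 9 h 13 min
Wed: 07:44–15:41 = 7 h 57 min; less 30 min break → 7 h 27 min
Thu: 05:04–13:52 = 8 h 48 min; less 30 min break → 8 h 18 min
Fri: 05:38–13:54 = 8 h 16 min; less 30 min break → 7 h 46 min
Sat: 09:29–17:40 = 8 h 11 min; less 30 min break → 7 h 41 min
Total worked: 50 h 12 min = 50.20 h.
Threshold 44 h → overtime 6 h 12 min, regular 44 h 0 min.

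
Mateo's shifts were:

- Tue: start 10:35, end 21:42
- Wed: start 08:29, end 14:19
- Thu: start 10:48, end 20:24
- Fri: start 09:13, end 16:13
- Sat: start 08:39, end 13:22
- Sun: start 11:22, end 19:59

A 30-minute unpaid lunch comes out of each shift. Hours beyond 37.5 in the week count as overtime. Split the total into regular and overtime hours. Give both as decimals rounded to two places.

Tue: 10:35–21:42 = 11 h 7 min; less 30 min break → 10 h 37 min
Wed: 08:29–14:19 = 5 h 50 min; less 30 min break → 5 h 20 min
Thu: 10:48–20:24 = 9 h 36 min; less 30 min break → 9 h 6 min
Fri: 09:13–16:13 = 7 h 0 min; less 30 min break → 6 h 30 min
Sat: 08:39–13:22 = 4 h 43 min; less 30 min break → 4 h 13 min
Sun: 11:22–19:59 = 8 h 37 min; less 30 min break → 8 h 7 min
Total worked: 43 h 53 min = 43.88 h.
Threshold 37.5 h → overtime 6 h 23 min, regular 37 h 30 min.

Regular 37.50 hours, overtime 6.38 hours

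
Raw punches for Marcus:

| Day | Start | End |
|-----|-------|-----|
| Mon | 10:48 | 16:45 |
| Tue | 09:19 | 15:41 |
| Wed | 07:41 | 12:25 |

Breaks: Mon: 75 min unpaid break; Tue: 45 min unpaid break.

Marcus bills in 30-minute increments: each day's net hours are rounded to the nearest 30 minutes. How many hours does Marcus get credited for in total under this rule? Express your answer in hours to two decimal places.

Mon: 10:48–16:45 = 5 h 57 min − 75 min = 4 h 42 min → rounds to 4 h 30 min
Tue: 09:19–15:41 = 6 h 22 min − 45 min = 5 h 37 min → rounds to 5 h 30 min
Wed: 07:41–12:25 = 4 h 44 min → rounds to 4 h 30 min
Total credited: 14 h 30 min.

14.50 hours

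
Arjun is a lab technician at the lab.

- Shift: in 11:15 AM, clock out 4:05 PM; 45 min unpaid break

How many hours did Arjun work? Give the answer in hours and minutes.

4 h 5 min

Shift: 11:15 AM–4:05 PM = 4 h 50 min; less 45 min break → 4 h 5 min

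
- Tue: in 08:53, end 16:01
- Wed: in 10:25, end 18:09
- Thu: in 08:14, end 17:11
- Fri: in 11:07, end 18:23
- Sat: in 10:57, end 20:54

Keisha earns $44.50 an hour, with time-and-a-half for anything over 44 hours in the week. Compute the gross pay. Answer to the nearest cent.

$1825.98

Tue: 08:53–16:01 = 7 h 8 min
Wed: 10:25–18:09 = 7 h 44 min
Thu: 08:14–17:11 = 8 h 57 min
Fri: 11:07–18:23 = 7 h 16 min
Sat: 10:57–20:54 = 9 h 57 min
Total worked: 41 h 2 min = 2462 min.
Regular 41 h 2 min = 2462 min at $44.50/h; overtime 0 h 0 min = 0 min at $66.75/h.
Pay = (2462 × $44.50 + 0 × $66.75) ÷ 60 = $1825.98.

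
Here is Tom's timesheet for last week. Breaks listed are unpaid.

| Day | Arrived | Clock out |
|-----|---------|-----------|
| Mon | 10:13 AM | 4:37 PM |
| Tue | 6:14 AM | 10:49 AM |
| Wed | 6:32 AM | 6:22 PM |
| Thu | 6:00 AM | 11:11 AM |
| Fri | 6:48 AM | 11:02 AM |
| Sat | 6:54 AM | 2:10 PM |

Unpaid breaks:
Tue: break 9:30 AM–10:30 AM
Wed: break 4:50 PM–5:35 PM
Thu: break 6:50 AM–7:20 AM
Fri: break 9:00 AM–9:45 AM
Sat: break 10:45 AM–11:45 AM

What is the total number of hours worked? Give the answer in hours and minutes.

35 h 30 min

Mon: 10:13 AM–4:37 PM = 6 h 24 min
Tue: 6:14 AM–10:49 AM = 4 h 35 min; less 60 min break → 3 h 35 min
Wed: 6:32 AM–6:22 PM = 11 h 50 min; less 45 min break → 11 h 5 min
Thu: 6:00 AM–11:11 AM = 5 h 11 min; less 30 min break → 4 h 41 min
Fri: 6:48 AM–11:02 AM = 4 h 14 min; less 45 min break → 3 h 29 min
Sat: 6:54 AM–2:10 PM = 7 h 16 min; less 60 min break → 6 h 16 min
Total: 6 h 24 min + 3 h 35 min + 11 h 5 min + 4 h 41 min + 3 h 29 min + 6 h 16 min = 35 h 30 min.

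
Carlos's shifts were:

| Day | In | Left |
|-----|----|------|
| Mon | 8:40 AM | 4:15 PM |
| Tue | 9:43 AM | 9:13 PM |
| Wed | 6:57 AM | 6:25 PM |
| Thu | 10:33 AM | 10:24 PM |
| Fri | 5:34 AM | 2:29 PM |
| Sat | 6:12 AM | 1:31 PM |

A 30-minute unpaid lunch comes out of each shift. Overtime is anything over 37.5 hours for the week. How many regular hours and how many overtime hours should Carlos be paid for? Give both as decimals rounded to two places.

Regular 37.50 hours, overtime 18.13 hours

Mon: 8:40 AM–4:15 PM = 7 h 35 min; less 30 min break → 7 h 5 min
Tue: 9:43 AM–9:13 PM = 11 h 30 min; less 30 min break → 11 h 0 min
Wed: 6:57 AM–6:25 PM = 11 h 28 min; less 30 min break → 10 h 58 min
Thu: 10:33 AM–10:24 PM = 11 h 51 min; less 30 min break → 11 h 21 min
Fri: 5:34 AM–2:29 PM = 8 h 55 min; less 30 min break → 8 h 25 min
Sat: 6:12 AM–1:31 PM = 7 h 19 min; less 30 min break → 6 h 49 min
Total worked: 55 h 38 min = 55.63 h.
Threshold 37.5 h → overtime 18 h 8 min, regular 37 h 30 min.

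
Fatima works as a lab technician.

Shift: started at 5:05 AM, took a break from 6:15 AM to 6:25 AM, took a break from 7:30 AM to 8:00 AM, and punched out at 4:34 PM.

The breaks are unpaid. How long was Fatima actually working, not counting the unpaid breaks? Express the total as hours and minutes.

10 h 49 min

Shift: 5:05 AM–4:34 PM = 11 h 29 min; less 40 min break → 10 h 49 min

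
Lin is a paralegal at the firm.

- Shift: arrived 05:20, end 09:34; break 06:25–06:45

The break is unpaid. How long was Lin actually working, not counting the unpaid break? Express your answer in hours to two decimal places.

Shift: 05:20–09:34 = 4 h 14 min; less 20 min break → 3 h 54 min

3.90 hours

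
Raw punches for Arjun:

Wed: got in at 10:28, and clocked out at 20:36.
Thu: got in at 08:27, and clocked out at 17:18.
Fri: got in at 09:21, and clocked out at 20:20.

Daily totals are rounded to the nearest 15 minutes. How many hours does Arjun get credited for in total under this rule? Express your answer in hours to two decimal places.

30.00 hours

Wed: 10:28–20:36 = 10 h 8 min → rounds to 10 h 15 min
Thu: 08:27–17:18 = 8 h 51 min → rounds to 8 h 45 min
Fri: 09:21–20:20 = 10 h 59 min → rounds to 11 h 0 min
Total credited: 30 h 0 min.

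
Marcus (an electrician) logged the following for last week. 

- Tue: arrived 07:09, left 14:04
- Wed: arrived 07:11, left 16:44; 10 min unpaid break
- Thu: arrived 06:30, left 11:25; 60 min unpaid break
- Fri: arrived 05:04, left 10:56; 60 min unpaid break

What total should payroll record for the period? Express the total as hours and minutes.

25 h 5 min

Tue: 07:09–14:04 = 6 h 55 min
Wed: 07:11–16:44 = 9 h 33 min; less 10 min break → 9 h 23 min
Thu: 06:30–11:25 = 4 h 55 min; less 60 min break → 3 h 55 min
Fri: 05:04–10:56 = 5 h 52 min; less 60 min break → 4 h 52 min
Total: 6 h 55 min + 9 h 23 min + 3 h 55 min + 4 h 52 min = 25 h 5 min.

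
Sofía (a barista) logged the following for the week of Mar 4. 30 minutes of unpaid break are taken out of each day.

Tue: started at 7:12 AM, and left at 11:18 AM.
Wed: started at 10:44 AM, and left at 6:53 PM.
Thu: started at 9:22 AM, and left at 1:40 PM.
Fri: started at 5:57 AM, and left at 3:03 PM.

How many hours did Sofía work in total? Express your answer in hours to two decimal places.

23.65 hours

Tue: 7:12 AM–11:18 AM = 4 h 6 min; less 30 min break → 3 h 36 min
Wed: 10:44 AM–6:53 PM = 8 h 9 min; less 30 min break → 7 h 39 min
Thu: 9:22 AM–1:40 PM = 4 h 18 min; less 30 min break → 3 h 48 min
Fri: 5:57 AM–3:03 PM = 9 h 6 min; less 30 min break → 8 h 36 min
Total: 3 h 36 min + 7 h 39 min + 3 h 48 min + 8 h 36 min = 23 h 39 min.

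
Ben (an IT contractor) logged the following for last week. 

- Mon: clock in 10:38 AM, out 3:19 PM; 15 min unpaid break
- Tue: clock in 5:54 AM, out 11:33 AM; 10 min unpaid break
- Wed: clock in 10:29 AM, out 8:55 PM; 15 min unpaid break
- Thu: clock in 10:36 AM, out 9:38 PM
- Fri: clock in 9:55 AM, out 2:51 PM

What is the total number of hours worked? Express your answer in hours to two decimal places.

Mon: 10:38 AM–3:19 PM = 4 h 41 min; less 15 min break → 4 h 26 min
Tue: 5:54 AM–11:33 AM = 5 h 39 min; less 10 min break → 5 h 29 min
Wed: 10:29 AM–8:55 PM = 10 h 26 min; less 15 min break → 10 h 11 min
Thu: 10:36 AM–9:38 PM = 11 h 2 min
Fri: 9:55 AM–2:51 PM = 4 h 56 min
Total: 4 h 26 min + 5 h 29 min + 10 h 11 min + 11 h 2 min + 4 h 56 min = 36 h 4 min.

36.07 hours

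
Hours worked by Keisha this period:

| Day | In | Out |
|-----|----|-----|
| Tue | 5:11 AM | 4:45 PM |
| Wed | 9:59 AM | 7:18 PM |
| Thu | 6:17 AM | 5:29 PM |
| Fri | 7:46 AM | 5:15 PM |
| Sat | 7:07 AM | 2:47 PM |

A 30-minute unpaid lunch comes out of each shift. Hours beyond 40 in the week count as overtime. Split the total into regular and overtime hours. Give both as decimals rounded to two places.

Regular 40.00 hours, overtime 6.73 hours

Tue: 5:11 AM–4:45 PM = 11 h 34 min; less 30 min break → 11 h 4 min
Wed: 9:59 AM–7:18 PM = 9 h 19 min; less 30 min break → 8 h 49 min
Thu: 6:17 AM–5:29 PM = 11 h 12 min; less 30 min break → 10 h 42 min
Fri: 7:46 AM–5:15 PM = 9 h 29 min; less 30 min break → 8 h 59 min
Sat: 7:07 AM–2:47 PM = 7 h 40 min; less 30 min break → 7 h 10 min
Total worked: 46 h 44 min = 46.73 h.
Threshold 40 h → overtime 6 h 44 min, regular 40 h 0 min.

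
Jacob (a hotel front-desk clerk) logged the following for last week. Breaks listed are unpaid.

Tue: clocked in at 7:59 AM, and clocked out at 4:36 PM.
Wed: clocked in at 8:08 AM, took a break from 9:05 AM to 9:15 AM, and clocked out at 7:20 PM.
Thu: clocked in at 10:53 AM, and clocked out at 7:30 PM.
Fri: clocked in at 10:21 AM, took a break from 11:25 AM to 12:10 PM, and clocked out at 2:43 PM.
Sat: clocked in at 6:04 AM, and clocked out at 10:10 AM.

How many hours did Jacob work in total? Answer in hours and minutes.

Tue: 7:59 AM–4:36 PM = 8 h 37 min
Wed: 8:08 AM–7:20 PM = 11 h 12 min; less 10 min break → 11 h 2 min
Thu: 10:53 AM–7:30 PM = 8 h 37 min
Fri: 10:21 AM–2:43 PM = 4 h 22 min; less 45 min break → 3 h 37 min
Sat: 6:04 AM–10:10 AM = 4 h 6 min
Total: 8 h 37 min + 11 h 2 min + 8 h 37 min + 3 h 37 min + 4 h 6 min = 35 h 59 min.

35 h 59 min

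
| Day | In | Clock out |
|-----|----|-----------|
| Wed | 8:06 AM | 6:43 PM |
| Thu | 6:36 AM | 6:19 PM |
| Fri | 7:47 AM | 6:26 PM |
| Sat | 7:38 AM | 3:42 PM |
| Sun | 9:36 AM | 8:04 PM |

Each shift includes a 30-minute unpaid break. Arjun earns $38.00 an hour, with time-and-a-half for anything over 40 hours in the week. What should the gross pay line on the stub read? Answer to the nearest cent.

Wed: 8:06 AM–6:43 PM = 10 h 37 min; less 30 min break → 10 h 7 min
Thu: 6:36 AM–6:19 PM = 11 h 43 min; less 30 min break → 11 h 13 min
Fri: 7:47 AM–6:26 PM = 10 h 39 min; less 30 min break → 10 h 9 min
Sat: 7:38 AM–3:42 PM = 8 h 4 min; less 30 min break → 7 h 34 min
Sun: 9:36 AM–8:04 PM = 10 h 28 min; less 30 min break → 9 h 58 min
Total worked: 49 h 1 min = 2941 min.
Regular 40 h 0 min = 2400 min at $38.00/h; overtime 9 h 1 min = 541 min at $57.00/h.
Pay = (2400 × $38.00 + 541 × $57.00) ÷ 60 = $2033.95.

$2033.95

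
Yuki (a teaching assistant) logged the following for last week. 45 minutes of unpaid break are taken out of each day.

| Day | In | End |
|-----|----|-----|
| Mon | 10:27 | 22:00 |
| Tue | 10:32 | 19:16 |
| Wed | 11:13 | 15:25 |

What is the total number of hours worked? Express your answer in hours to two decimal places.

22.23 hours

Mon: 10:27–22:00 = 11 h 33 min; less 45 min break → 10 h 48 min
Tue: 10:32–19:16 = 8 h 44 min; less 45 min break → 7 h 59 min
Wed: 11:13–15:25 = 4 h 12 min; less 45 min break → 3 h 27 min
Total: 10 h 48 min + 7 h 59 min + 3 h 27 min = 22 h 14 min.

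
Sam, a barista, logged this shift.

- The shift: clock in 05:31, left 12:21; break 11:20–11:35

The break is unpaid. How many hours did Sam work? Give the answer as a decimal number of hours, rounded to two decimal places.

The shift: 05:31–12:21 = 6 h 50 min; less 15 min break → 6 h 35 min

6.58 hours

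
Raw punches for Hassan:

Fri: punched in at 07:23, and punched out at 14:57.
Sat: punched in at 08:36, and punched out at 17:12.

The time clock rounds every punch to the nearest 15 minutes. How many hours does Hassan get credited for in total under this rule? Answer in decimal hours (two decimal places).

Fri: in 07:23→07:30, out 14:57→15:00; 7 h 30 min
Sat: in 08:36→08:30, out 17:12→17:15; 8 h 45 min
Total credited: 16 h 15 min.

16.25 hours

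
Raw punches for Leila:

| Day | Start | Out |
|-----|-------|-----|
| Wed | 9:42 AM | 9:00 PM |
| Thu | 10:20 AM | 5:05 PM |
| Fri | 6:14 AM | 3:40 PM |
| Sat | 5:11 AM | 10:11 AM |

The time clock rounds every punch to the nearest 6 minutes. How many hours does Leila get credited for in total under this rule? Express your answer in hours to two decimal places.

32.60 hours

Wed: in 9:42 AM→9:42 AM, out 9:00 PM→9:00 PM; 11 h 18 min
Thu: in 10:20 AM→10:18 AM, out 5:05 PM→5:06 PM; 6 h 48 min
Fri: in 6:14 AM→6:12 AM, out 3:40 PM→3:42 PM; 9 h 30 min
Sat: in 5:11 AM→5:12 AM, out 10:11 AM→10:12 AM; 5 h 0 min
Total credited: 32 h 36 min.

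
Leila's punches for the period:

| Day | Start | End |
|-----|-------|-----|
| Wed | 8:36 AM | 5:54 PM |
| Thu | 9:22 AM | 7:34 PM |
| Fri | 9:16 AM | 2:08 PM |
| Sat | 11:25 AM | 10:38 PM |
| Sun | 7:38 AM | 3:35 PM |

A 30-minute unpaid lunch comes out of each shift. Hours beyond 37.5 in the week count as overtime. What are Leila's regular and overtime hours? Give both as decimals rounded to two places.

Regular 37.50 hours, overtime 3.53 hours

Wed: 8:36 AM–5:54 PM = 9 h 18 min; less 30 min break → 8 h 48 min
Thu: 9:22 AM–7:34 PM = 10 h 12 min; less 30 min break → 9 h 42 min
Fri: 9:16 AM–2:08 PM = 4 h 52 min; less 30 min break → 4 h 22 min
Sat: 11:25 AM–10:38 PM = 11 h 13 min; less 30 min break → 10 h 43 min
Sun: 7:38 AM–3:35 PM = 7 h 57 min; less 30 min break → 7 h 27 min
Total worked: 41 h 2 min = 41.03 h.
Threshold 37.5 h → overtime 3 h 32 min, regular 37 h 30 min.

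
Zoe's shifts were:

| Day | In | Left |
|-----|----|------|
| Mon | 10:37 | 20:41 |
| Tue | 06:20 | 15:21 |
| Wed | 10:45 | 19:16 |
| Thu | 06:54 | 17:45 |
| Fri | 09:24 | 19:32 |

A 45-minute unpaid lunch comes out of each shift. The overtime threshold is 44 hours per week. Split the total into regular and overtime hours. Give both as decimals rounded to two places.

Regular 44.00 hours, overtime 0.83 hours

Mon: 10:37–20:41 = 10 h 4 min; less 45 min break → 9 h 19 min
Tue: 06:20–15:21 = 9 h 1 min; less 45 min break → 8 h 16 min
Wed: 10:45–19:16 = 8 h 31 min; less 45 min break → 7 h 46 min
Thu: 06:54–17:45 = 10 h 51 min; less 45 min break → 10 h 6 min
Fri: 09:24–19:32 = 10 h 8 min; less 45 min break → 9 h 23 min
Total worked: 44 h 50 min = 44.83 h.
Threshold 44 h → overtime 0 h 50 min, regular 44 h 0 min.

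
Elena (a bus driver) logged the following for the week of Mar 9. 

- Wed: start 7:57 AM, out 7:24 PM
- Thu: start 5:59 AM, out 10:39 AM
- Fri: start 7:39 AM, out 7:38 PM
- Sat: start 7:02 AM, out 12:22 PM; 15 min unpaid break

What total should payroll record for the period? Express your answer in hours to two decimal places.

Wed: 7:57 AM–7:24 PM = 11 h 27 min
Thu: 5:59 AM–10:39 AM = 4 h 40 min
Fri: 7:39 AM–7:38 PM = 11 h 59 min
Sat: 7:02 AM–12:22 PM = 5 h 20 min; less 15 min break → 5 h 5 min
Total: 11 h 27 min + 4 h 40 min + 11 h 59 min + 5 h 5 min = 33 h 11 min.

33.18 hours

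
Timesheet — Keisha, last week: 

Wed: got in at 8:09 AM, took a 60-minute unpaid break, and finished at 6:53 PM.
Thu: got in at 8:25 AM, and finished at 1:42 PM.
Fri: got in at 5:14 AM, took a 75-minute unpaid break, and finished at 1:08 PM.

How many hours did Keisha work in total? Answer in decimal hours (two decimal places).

Wed: 8:09 AM–6:53 PM = 10 h 44 min; less 60 min break → 9 h 44 min
Thu: 8:25 AM–1:42 PM = 5 h 17 min
Fri: 5:14 AM–1:08 PM = 7 h 54 min; less 75 min break → 6 h 39 min
Total: 9 h 44 min + 5 h 17 min + 6 h 39 min = 21 h 40 min.

21.67 hours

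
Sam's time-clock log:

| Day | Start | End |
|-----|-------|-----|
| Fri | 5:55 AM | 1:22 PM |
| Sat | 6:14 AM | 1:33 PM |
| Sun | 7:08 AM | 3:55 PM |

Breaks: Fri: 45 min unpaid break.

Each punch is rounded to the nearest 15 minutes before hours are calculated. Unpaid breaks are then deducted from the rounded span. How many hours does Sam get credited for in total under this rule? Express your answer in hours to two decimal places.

22.50 hours

Fri: in 5:55 AM→6:00 AM, out 1:22 PM→1:15 PM; 7 h 15 min − 45 min = 6 h 30 min
Sat: in 6:14 AM→6:15 AM, out 1:33 PM→1:30 PM; 7 h 15 min
Sun: in 7:08 AM→7:15 AM, out 3:55 PM→4:00 PM; 8 h 45 min
Total credited: 22 h 30 min.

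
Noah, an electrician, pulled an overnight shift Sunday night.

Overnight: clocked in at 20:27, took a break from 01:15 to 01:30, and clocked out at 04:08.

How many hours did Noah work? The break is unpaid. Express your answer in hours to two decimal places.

Overnight: 20:27 → midnight = 3 h 33 min; midnight → 04:08 = 4 h 8 min; span 7 h 41 min; less 15 min break → 7 h 26 min

7.43 hours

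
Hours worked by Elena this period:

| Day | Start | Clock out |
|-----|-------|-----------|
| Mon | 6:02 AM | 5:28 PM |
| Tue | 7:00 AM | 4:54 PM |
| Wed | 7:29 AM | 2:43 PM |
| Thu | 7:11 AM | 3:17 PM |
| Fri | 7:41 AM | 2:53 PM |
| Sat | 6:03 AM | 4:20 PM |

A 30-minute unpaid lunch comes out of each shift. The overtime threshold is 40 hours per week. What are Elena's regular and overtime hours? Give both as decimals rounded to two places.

Regular 40.00 hours, overtime 11.15 hours

Mon: 6:02 AM–5:28 PM = 11 h 26 min; less 30 min break → 10 h 56 min
Tue: 7:00 AM–4:54 PM = 9 h 54 min; less 30 min break → 9 h 24 min
Wed: 7:29 AM–2:43 PM = 7 h 14 min; less 30 min break → 6 h 44 min
Thu: 7:11 AM–3:17 PM = 8 h 6 min; less 30 min break → 7 h 36 min
Fri: 7:41 AM–2:53 PM = 7 h 12 min; less 30 min break → 6 h 42 min
Sat: 6:03 AM–4:20 PM = 10 h 17 min; less 30 min break → 9 h 47 min
Total worked: 51 h 9 min = 51.15 h.
Threshold 40 h → overtime 11 h 9 min, regular 40 h 0 min.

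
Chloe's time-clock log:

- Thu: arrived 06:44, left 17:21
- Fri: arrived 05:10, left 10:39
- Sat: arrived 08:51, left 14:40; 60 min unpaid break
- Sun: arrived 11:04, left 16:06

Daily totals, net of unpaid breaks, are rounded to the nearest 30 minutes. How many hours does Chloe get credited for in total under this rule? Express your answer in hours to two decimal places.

Thu: 06:44–17:21 = 10 h 37 min → rounds to 10 h 30 min
Fri: 05:10–10:39 = 5 h 29 min → rounds to 5 h 30 min
Sat: 08:51–14:40 = 5 h 49 min − 60 min = 4 h 49 min → rounds to 5 h 0 min
Sun: 11:04–16:06 = 5 h 2 min → rounds to 5 h 0 min
Total credited: 26 h 0 min.

26.00 hours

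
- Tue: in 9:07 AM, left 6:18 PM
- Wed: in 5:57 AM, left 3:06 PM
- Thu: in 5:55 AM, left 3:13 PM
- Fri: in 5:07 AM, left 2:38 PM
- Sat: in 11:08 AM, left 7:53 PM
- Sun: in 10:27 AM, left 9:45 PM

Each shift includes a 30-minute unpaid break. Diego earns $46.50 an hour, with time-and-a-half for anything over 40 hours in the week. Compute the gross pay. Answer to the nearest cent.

$2850.45

Tue: 9:07 AM–6:18 PM = 9 h 11 min; less 30 min break → 8 h 41 min
Wed: 5:57 AM–3:06 PM = 9 h 9 min; less 30 min break → 8 h 39 min
Thu: 5:55 AM–3:13 PM = 9 h 18 min; less 30 min break → 8 h 48 min
Fri: 5:07 AM–2:38 PM = 9 h 31 min; less 30 min break → 9 h 1 min
Sat: 11:08 AM–7:53 PM = 8 h 45 min; less 30 min break → 8 h 15 min
Sun: 10:27 AM–9:45 PM = 11 h 18 min; less 30 min break → 10 h 48 min
Total worked: 54 h 12 min = 3252 min.
Regular 40 h 0 min = 2400 min at $46.50/h; overtime 14 h 12 min = 852 min at $69.75/h.
Pay = (2400 × $46.50 + 852 × $69.75) ÷ 60 = $2850.45.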